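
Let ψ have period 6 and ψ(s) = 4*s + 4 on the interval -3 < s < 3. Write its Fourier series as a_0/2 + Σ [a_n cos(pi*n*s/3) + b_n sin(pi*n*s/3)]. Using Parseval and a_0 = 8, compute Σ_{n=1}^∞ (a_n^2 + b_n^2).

Parseval: a_0^2/2 + Σ_{n≥1} (a_n^2+b_n^2) = 1/3 ∫_{-3}^{3} ψ(s)^2 ds = 128.
Subtract a_0^2/2 = 32: Σ (a_n^2+b_n^2) = 96.

96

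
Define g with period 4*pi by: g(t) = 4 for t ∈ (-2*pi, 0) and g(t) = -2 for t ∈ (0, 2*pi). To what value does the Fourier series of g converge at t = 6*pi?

t = 6*pi differs from t = 2*pi by 1 full period(s), and the series is 4*pi-periodic.
At t = 2*pi the one-sided limits are g(2*pi^-) = -2 and g(2*pi^+) = 4.
By Dirichlet's theorem the series converges to their average, [(-2) + (4)]/2 = 1.

1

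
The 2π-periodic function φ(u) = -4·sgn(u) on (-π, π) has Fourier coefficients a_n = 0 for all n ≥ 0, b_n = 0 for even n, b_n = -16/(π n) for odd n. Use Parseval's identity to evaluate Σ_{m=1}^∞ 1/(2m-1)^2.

pi**2/8

Parseval: Σ b_n^2 = (1/π) ∫_{-π}^{π} φ(u)^2 du = 32.
Only odd n contribute, with b_n^2 = 256/(π^2 n^2), so Σ_{m≥1} 1/(2m-1)^2 = π^2·(32)/256 = pi**2/8.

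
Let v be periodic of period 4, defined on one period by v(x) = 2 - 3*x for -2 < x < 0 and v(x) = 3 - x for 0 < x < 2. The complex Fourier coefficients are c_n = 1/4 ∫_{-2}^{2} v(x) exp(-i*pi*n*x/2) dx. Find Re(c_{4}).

Since v is real-valued, Re(c_{4}) = 1/4 ∫_{-2}^{2} v(x) cos(2*pi*x) dx = a_{4}/2.
Split the integral at the breakpoints.
Integrating by parts (boundary term plus one more integral), an antiderivative of (2 - 3*x) cos(2*pi*x) is -3*x*sin(2*pi*x)/(2*pi) + sin(2*pi*x)/pi - 3*cos(2*pi*x)/(4*pi**2); evaluating from -2 to 0: ∫_{-2}^{0} (2 - 3*x) cos(2*pi*x) dx = (-3/(4*pi**2)) - (-3/(4*pi**2)) = 0.
Integrating by parts (boundary term plus one more integral), an antiderivative of (3 - x) cos(2*pi*x) is -x*sin(2*pi*x)/(2*pi) + 3*sin(2*pi*x)/(2*pi) - cos(2*pi*x)/(4*pi**2); evaluating from 0 to 2: ∫_{0}^{2} (3 - x) cos(2*pi*x) dx = (-1/(4*pi**2)) - (-1/(4*pi**2)) = 0.
So ∫_{-2}^{2} v(x) cos(2*pi*x) dx = 0.
Hence Re(c_{4}) = (1/4)·(0) = 0.

0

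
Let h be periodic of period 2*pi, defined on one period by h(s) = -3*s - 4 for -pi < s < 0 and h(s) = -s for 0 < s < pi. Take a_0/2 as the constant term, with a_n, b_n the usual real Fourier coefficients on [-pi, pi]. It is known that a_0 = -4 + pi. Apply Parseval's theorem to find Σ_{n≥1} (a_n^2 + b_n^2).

Parseval: a_0^2/2 + Σ_{n≥1} (a_n^2+b_n^2) = 1/pi ∫_{-pi}^{pi} h(s)^2 ds = -12*pi + 16 + 10*pi**2/3.
Subtract a_0^2/2 = (4 - pi)**2/2: Σ (a_n^2+b_n^2) = -8*pi + 8 + 17*pi**2/6.

-8*pi + 8 + 17*pi**2/6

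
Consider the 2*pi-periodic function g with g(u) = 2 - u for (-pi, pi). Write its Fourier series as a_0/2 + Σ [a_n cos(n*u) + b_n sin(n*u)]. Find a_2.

0

a_2 = 1/pi ∫_{-pi}^{pi} g(u) cos(2*u) du.
Integrating by parts (boundary term plus one more integral), an antiderivative of (2 - u) cos(2*u) is -u*sin(2*u)/2 + sin(2*u) - cos(2*u)/4; evaluating from -pi to pi: ∫_{-pi}^{pi} (2 - u) cos(2*u) du = (-1/4) - (-1/4) = 0.
Hence a_2 = (1/pi)·(0) = 0.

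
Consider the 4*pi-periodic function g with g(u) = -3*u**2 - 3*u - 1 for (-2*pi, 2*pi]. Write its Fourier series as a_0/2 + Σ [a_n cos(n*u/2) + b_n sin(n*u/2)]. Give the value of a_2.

a_2 = (1/(2*pi)) ∫_{-2*pi}^{2*pi} g(u) cos(u) du.
Integrating by parts twice (tabular method), an antiderivative of (-3*u**2 - 3*u - 1) cos(u) is -3*u**2*sin(u) - 3*u*sin(u) - 6*u*cos(u) + 5*sin(u) - 3*cos(u); evaluating from -2*pi to 2*pi: ∫_{-2*pi}^{2*pi} (-3*u**2 - 3*u - 1) cos(u) du = (-12*pi - 3) - (-3 + 12*pi) = -24*pi.
Hence a_2 = (1/(2*pi))·(-24*pi) = -12.

-12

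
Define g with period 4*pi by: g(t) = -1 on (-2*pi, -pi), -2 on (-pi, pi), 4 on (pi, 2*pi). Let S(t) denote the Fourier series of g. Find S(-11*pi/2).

-1

t = -11*pi/2 differs from t = -3*pi/2 by -1 full period(s), and the series is 4*pi-periodic.
g is continuous at t = -3*pi/2 with value -1, so the series converges to -1 there.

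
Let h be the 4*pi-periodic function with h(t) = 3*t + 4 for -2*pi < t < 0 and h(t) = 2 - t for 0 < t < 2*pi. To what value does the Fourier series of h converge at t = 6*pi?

t = 6*pi differs from t = 2*pi by 1 full period(s), and the series is 4*pi-periodic.
At t = 2*pi the one-sided limits are h(2*pi^-) = 2 - 2*pi and h(2*pi^+) = 4 - 6*pi.
By Dirichlet's theorem the series converges to their average, [(2 - 2*pi) + (4 - 6*pi)]/2 = 3 - 4*pi.

3 - 4*pi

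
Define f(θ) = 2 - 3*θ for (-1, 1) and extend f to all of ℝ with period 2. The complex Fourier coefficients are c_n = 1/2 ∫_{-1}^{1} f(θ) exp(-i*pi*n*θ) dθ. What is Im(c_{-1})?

-3/pi

Since f is real-valued, Im(c_{-1}) = -1/2 ∫_{-1}^{1} f(θ) sin(-pi*θ) dθ = b_{1}/2.
Integrating by parts (boundary term plus one more integral), an antiderivative of (2 - 3*θ) sin(-pi*θ) is -3*θ*cos(pi*θ)/pi + 3*sin(pi*θ)/pi**2 + 2*cos(pi*θ)/pi; evaluating from -1 to 1: ∫_{-1}^{1} (2 - 3*θ) sin(-pi*θ) dθ = (1/pi) - (-5/pi) = 6/pi.
Hence Im(c_{-1}) = (-1/2)·(6/pi) = -3/pi.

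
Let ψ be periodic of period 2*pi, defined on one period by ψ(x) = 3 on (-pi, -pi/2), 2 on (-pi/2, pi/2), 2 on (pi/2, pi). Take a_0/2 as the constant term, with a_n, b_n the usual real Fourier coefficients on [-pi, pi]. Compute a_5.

-1/(5*pi)

a_5 = 1/pi ∫_{-pi}^{pi} ψ(x) cos(5*x) dx.
Split the integral at the breakpoints.
Directly, an antiderivative of (3) cos(5*x) is 3*sin(5*x)/5; evaluating from -pi to -pi/2: ∫_{-pi}^{-pi/2} (3) cos(5*x) dx = (-3/5) - (0) = -3/5.
Directly, an antiderivative of (2) cos(5*x) is 2*sin(5*x)/5; evaluating from -pi/2 to pi/2: ∫_{-pi/2}^{pi/2} (2) cos(5*x) dx = (2/5) - (-2/5) = 4/5.
Directly, an antiderivative of (2) cos(5*x) is 2*sin(5*x)/5; evaluating from pi/2 to pi: ∫_{pi/2}^{pi} (2) cos(5*x) dx = (0) - (2/5) = -2/5.
Summing the pieces and multiplying by (1/pi) gives a_5 = -1/(5*pi).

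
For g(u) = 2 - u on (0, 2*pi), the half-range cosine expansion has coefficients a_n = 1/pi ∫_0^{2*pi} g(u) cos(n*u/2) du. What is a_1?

a_1 = 1/pi ∫_0^{2*pi} (2 - u) cos(u/2) du.
Integrating by parts (boundary term plus one more integral), an antiderivative of (2 - u) cos(u/2) is -2*u*sin(u/2) + 4*sin(u/2) - 4*cos(u/2); evaluating from 0 to 2*pi: ∫_{0}^{2*pi} (2 - u) cos(u/2) du = (4) - (-4) = 8.
Hence a_1 = (1/pi)·(8) = 8/pi.

8/pi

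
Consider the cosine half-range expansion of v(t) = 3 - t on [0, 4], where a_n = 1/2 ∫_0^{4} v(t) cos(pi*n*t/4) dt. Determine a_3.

16/(9*pi**2)

a_3 = 1/2 ∫_0^{4} (3 - t) cos(3*pi*t/4) dt.
Integrating by parts (boundary term plus one more integral), an antiderivative of (3 - t) cos(3*pi*t/4) is -4*t*sin(3*pi*t/4)/(3*pi) + 4*sin(3*pi*t/4)/pi - 16*cos(3*pi*t/4)/(9*pi**2); evaluating from 0 to 4: ∫_{0}^{4} (3 - t) cos(3*pi*t/4) dt = (16/(9*pi**2)) - (-16/(9*pi**2)) = 32/(9*pi**2).
Hence a_3 = (1/2)·(32/(9*pi**2)) = 16/(9*pi**2).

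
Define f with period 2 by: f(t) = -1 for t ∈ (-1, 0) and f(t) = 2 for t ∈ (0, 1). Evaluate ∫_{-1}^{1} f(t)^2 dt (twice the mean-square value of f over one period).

5

∫_{-1}^{1} f(t)^2 dt = 5.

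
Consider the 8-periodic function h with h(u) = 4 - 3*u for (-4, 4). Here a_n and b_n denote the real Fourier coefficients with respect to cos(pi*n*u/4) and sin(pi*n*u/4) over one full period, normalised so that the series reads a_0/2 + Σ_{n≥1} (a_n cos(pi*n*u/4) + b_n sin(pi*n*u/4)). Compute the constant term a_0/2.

4

a_0 = 1/4 ∫_{-4}^{4} h(u) du = 1/4 · (32) = 8.
So the constant term a_0/2 = 4.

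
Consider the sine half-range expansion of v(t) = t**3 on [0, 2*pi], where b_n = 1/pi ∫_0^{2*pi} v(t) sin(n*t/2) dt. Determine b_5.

b_5 = 1/pi ∫_0^{2*pi} (t**3) sin(5*t/2) dt.
Integrating by parts three times (tabular method), an antiderivative of (t**3) sin(5*t/2) is -2*t**3*cos(5*t/2)/5 + 12*t**2*sin(5*t/2)/25 + 48*t*cos(5*t/2)/125 - 96*sin(5*t/2)/625; evaluating from 0 to 2*pi: ∫_{0}^{2*pi} (t**3) sin(5*t/2) dt = (16*pi*(-6 + 25*pi**2)/125) - (0) = 16*pi*(-6 + 25*pi**2)/125.
Hence b_5 = (1/pi)·(16*pi*(-6 + 25*pi**2)/125) = -96/125 + 16*pi**2/5.

-96/125 + 16*pi**2/5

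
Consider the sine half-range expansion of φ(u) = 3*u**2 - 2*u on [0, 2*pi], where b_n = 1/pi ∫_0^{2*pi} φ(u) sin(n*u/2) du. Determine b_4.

b_4 = 1/pi ∫_0^{2*pi} (3*u**2 - 2*u) sin(2*u) du.
Integrating by parts twice (tabular method), an antiderivative of (3*u**2 - 2*u) sin(2*u) is -3*u**2*cos(2*u)/2 + 3*u*sin(2*u)/2 + u*cos(2*u) - sin(2*u)/2 + 3*cos(2*u)/4; evaluating from 0 to 2*pi: ∫_{0}^{2*pi} (3*u**2 - 2*u) sin(2*u) du = (-6*pi**2 + 3/4 + 2*pi) - (3/4) = 2*pi*(1 - 3*pi).
Hence b_4 = (1/pi)·(2*pi*(1 - 3*pi)) = 2 - 6*pi.

2 - 6*pi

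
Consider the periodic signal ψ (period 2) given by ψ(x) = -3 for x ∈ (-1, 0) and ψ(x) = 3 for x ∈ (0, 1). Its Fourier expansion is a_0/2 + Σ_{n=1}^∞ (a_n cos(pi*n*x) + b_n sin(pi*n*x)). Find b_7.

b_7 = ∫_{-1}^{1} ψ(x) sin(7*pi*x) dx.
ψ is odd and sin(7*pi*x) is odd, so the integrand is even and b_7 = 2 ∫_0^{1} ψ(x) sin(7*pi*x) dx.
Directly, an antiderivative of (3) sin(7*pi*x) is -3*cos(7*pi*x)/(7*pi); evaluating from 0 to 1: ∫_{0}^{1} (3) sin(7*pi*x) dx = (3/(7*pi)) - (-3/(7*pi)) = 6/(7*pi).
Hence b_7 = 2·(6/(7*pi)) = 12/(7*pi).

12/(7*pi)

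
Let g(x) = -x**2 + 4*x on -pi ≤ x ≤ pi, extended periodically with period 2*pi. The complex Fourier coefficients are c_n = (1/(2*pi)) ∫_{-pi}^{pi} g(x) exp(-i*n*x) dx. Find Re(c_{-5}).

2/25

Since g is real-valued, Re(c_{-5}) = (1/(2*pi)) ∫_{-pi}^{pi} g(x) cos(-5*x) dx = a_{5}/2.
Integrating by parts twice (tabular method), an antiderivative of (-x**2 + 4*x) cos(-5*x) is -x**2*sin(5*x)/5 + 4*x*sin(5*x)/5 - 2*x*cos(5*x)/25 + 2*sin(5*x)/125 + 4*cos(5*x)/25; evaluating from -pi to pi: ∫_{-pi}^{pi} (-x**2 + 4*x) cos(-5*x) dx = (-4/25 + 2*pi/25) - (-2*pi/25 - 4/25) = 4*pi/25.
Hence Re(c_{-5}) = (1/(2*pi))·(4*pi/25) = 2/25.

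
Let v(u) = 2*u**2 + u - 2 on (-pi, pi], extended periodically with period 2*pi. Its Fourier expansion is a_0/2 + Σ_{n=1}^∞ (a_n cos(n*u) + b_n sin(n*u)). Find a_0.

a_0 = 1/pi ∫_{-pi}^{pi} v(u) du = 1/pi · (4*pi*(-3 + pi**2)/3) = -4 + 4*pi**2/3.

-4 + 4*pi**2/3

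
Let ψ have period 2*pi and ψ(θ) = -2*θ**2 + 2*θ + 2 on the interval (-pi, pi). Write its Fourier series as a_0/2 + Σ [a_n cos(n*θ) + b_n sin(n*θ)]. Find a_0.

a_0 = 1/pi ∫_{-pi}^{pi} ψ(θ) dθ = 1/pi · (4*pi*(3 - pi**2)/3) = 4 - 4*pi**2/3.

4 - 4*pi**2/3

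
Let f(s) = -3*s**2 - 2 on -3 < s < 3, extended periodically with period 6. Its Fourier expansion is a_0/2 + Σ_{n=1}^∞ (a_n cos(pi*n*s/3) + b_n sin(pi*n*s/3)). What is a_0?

a_0 = 1/3 ∫_{-3}^{3} f(s) ds = 1/3 · (-66) = -22.

-22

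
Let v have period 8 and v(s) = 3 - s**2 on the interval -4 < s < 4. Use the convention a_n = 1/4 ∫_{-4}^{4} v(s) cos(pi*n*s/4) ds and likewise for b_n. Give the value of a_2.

a_2 = 1/4 ∫_{-4}^{4} v(s) cos(pi*s/2) ds.
v is even and cos(pi*s/2) is even, so the integrand is even and a_2 = 1/2 ∫_0^{4} v(s) cos(pi*s/2) ds.
Integrating by parts twice (tabular method), an antiderivative of (3 - s**2) cos(pi*s/2) is -2*s**2*sin(pi*s/2)/pi - 8*s*cos(pi*s/2)/pi**2 + 16*sin(pi*s/2)/pi**3 + 6*sin(pi*s/2)/pi; evaluating from 0 to 4: ∫_{0}^{4} (3 - s**2) cos(pi*s/2) ds = (-32/pi**2) - (0) = -32/pi**2.
Hence a_2 = (1/2)·(-32/pi**2) = -16/pi**2.

-16/pi**2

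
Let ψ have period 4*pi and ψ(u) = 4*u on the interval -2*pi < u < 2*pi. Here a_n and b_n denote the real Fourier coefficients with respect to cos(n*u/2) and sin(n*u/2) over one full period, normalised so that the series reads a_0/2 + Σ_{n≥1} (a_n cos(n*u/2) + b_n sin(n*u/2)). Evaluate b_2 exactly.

-8

b_2 = (1/(2*pi)) ∫_{-2*pi}^{2*pi} ψ(u) sin(u) du.
ψ is odd and sin(u) is odd, so the integrand is even and b_2 = 1/pi ∫_0^{2*pi} ψ(u) sin(u) du.
Integrating by parts (boundary term plus one more integral), an antiderivative of (4*u) sin(u) is -4*u*cos(u) + 4*sin(u); evaluating from 0 to 2*pi: ∫_{0}^{2*pi} (4*u) sin(u) du = (-8*pi) - (0) = -8*pi.
Hence b_2 = (1/pi)·(-8*pi) = -8.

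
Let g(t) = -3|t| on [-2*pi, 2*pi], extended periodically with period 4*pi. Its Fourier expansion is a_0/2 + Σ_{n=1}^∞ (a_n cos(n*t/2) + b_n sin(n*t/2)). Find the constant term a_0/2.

a_0 = (1/(2*pi)) ∫_{-2*pi}^{2*pi} g(t) dt = (1/(2*pi)) · (-12*pi**2) = -6*pi.
So the constant term a_0/2 = -3*pi.

-3*pi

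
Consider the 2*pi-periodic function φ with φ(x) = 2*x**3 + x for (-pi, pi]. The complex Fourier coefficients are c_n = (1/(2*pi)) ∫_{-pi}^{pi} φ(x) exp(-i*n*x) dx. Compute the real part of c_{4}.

0

Since φ is real-valued, Re(c_{4}) = (1/(2*pi)) ∫_{-pi}^{pi} φ(x) cos(4*x) dx = a_{4}/2.
(φ is odd, so the integrand is odd over a symmetric interval and the integral vanishes.)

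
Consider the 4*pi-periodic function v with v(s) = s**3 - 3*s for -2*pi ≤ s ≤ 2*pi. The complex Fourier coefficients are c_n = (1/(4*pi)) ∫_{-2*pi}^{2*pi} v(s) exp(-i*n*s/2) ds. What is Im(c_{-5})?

Since v is real-valued, Im(c_{-5}) = -(1/(4*pi)) ∫_{-2*pi}^{2*pi} v(s) sin(-5*s/2) ds = b_{5}/2.
v is odd and sin(-5*s/2) is odd, so the integrand is even: ∫_{-2*pi}^{2*pi} v(s) sin(-5*s/2) ds = 2∫_0^{2*pi} v(s) sin(-5*s/2) ds.
Integrating by parts three times (tabular method), an antiderivative of (s**3 - 3*s) sin(-5*s/2) is 2*s**3*cos(5*s/2)/5 - 12*s**2*sin(5*s/2)/25 - 198*s*cos(5*s/2)/125 + 396*sin(5*s/2)/625; evaluating from 0 to 2*pi: ∫_{0}^{2*pi} (s**3 - 3*s) sin(-5*s/2) ds = (4*pi*(99 - 100*pi**2)/125) - (0) = 4*pi*(99 - 100*pi**2)/125.
So ∫_{-2*pi}^{2*pi} v(s) sin(-5*s/2) ds = 8*pi*(99 - 100*pi**2)/125.
Hence Im(c_{-5}) = (-1/(4*pi))·(8*pi*(99 - 100*pi**2)/125) = -198/125 + 8*pi**2/5.

-198/125 + 8*pi**2/5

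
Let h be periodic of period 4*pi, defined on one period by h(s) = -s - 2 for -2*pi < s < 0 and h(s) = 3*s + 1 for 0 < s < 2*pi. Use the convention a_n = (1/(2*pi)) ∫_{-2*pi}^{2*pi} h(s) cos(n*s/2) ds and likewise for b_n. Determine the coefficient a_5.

-16/(25*pi)

a_5 = (1/(2*pi)) ∫_{-2*pi}^{2*pi} h(s) cos(5*s/2) ds.
Split the integral at the breakpoints.
Integrating by parts (boundary term plus one more integral), an antiderivative of (-s - 2) cos(5*s/2) is -2*s*sin(5*s/2)/5 - 4*sin(5*s/2)/5 - 4*cos(5*s/2)/25; evaluating from -2*pi to 0: ∫_{-2*pi}^{0} (-s - 2) cos(5*s/2) ds = (-4/25) - (4/25) = -8/25.
Integrating by parts (boundary term plus one more integral), an antiderivative of (3*s + 1) cos(5*s/2) is 6*s*sin(5*s/2)/5 + 2*sin(5*s/2)/5 + 12*cos(5*s/2)/25; evaluating from 0 to 2*pi: ∫_{0}^{2*pi} (3*s + 1) cos(5*s/2) ds = (-12/25) - (12/25) = -24/25.
Summing the pieces and multiplying by (1/(2*pi)) gives a_5 = -16/(25*pi).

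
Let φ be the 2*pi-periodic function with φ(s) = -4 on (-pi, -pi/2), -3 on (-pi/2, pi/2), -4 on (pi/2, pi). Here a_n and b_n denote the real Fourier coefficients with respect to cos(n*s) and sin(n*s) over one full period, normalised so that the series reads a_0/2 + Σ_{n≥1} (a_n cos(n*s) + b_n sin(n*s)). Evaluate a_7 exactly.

-2/(7*pi)

a_7 = 1/pi ∫_{-pi}^{pi} φ(s) cos(7*s) ds.
φ is even and cos(7*s) is even, so the integrand is even and a_7 = 2/pi ∫_0^{pi} φ(s) cos(7*s) ds.
Split the integral at the breakpoints.
Directly, an antiderivative of (-3) cos(7*s) is -3*sin(7*s)/7; evaluating from 0 to pi/2: ∫_{0}^{pi/2} (-3) cos(7*s) ds = (3/7) - (0) = 3/7.
Directly, an antiderivative of (-4) cos(7*s) is -4*sin(7*s)/7; evaluating from pi/2 to pi: ∫_{pi/2}^{pi} (-4) cos(7*s) ds = (0) - (4/7) = -4/7.
Summing the pieces and multiplying by (2/pi) gives a_7 = -2/(7*pi).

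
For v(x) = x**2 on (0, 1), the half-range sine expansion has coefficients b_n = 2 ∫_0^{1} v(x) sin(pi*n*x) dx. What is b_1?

-8/pi**3 + 2/pi

b_1 = 2 ∫_0^{1} (x**2) sin(pi*x) dx.
Integrating by parts twice (tabular method), an antiderivative of (x**2) sin(pi*x) is -x**2*cos(pi*x)/pi + 2*x*sin(pi*x)/pi**2 + 2*cos(pi*x)/pi**3; evaluating from 0 to 1: ∫_{0}^{1} (x**2) sin(pi*x) dx = ((-2 + pi**2)/pi**3) - (2/pi**3) = (-4 + pi**2)/pi**3.
Hence b_1 = 2·((-4 + pi**2)/pi**3) = -8/pi**3 + 2/pi.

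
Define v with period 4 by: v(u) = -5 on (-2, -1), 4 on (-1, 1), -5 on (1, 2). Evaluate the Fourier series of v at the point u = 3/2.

-5

v is continuous at u = 3/2 with value -5, so the series converges to -5 there.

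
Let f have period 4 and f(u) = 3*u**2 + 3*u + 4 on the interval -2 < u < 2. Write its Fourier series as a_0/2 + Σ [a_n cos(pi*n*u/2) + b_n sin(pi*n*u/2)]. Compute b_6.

-2/pi

b_6 = 1/2 ∫_{-2}^{2} f(u) sin(3*pi*u) du.
Integrating by parts twice (tabular method), an antiderivative of (3*u**2 + 3*u + 4) sin(3*pi*u) is -u**2*cos(3*pi*u)/pi + 2*u*sin(3*pi*u)/(3*pi**2) - u*cos(3*pi*u)/pi + sin(3*pi*u)/(3*pi**2) - 4*cos(3*pi*u)/(3*pi) + 2*cos(3*pi*u)/(9*pi**3); evaluating from -2 to 2: ∫_{-2}^{2} (3*u**2 + 3*u + 4) sin(3*pi*u) du = (2*(1 - 33*pi**2)/(9*pi**3)) - (2*(1 - 15*pi**2)/(9*pi**3)) = -4/pi.
Hence b_6 = (1/2)·(-4/pi) = -2/pi.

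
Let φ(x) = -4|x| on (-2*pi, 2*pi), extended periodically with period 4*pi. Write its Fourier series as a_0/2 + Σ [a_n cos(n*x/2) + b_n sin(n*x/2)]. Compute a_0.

a_0 = (1/(2*pi)) ∫_{-2*pi}^{2*pi} φ(x) dx = (1/(2*pi)) · (-16*pi**2) = -8*pi.

-8*pi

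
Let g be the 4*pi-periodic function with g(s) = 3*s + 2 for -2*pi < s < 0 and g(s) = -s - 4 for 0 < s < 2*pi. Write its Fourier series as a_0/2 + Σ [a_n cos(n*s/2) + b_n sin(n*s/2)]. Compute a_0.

a_0 = (1/(2*pi)) ∫_{-2*pi}^{2*pi} g(s) ds = (1/(2*pi)) · (-4*pi*(1 + 2*pi)) = -4*pi - 2.

-4*pi - 2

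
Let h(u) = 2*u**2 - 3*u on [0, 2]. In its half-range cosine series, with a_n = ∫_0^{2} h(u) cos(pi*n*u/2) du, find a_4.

a_4 = ∫_0^{2} (2*u**2 - 3*u) cos(2*pi*u) du.
Integrating by parts twice (tabular method), an antiderivative of (2*u**2 - 3*u) cos(2*pi*u) is u**2*sin(2*pi*u)/pi - 3*u*sin(2*pi*u)/(2*pi) + u*cos(2*pi*u)/pi**2 - sin(2*pi*u)/(2*pi**3) - 3*cos(2*pi*u)/(4*pi**2); evaluating from 0 to 2: ∫_{0}^{2} (2*u**2 - 3*u) cos(2*pi*u) du = (5/(4*pi**2)) - (-3/(4*pi**2)) = 2/pi**2.
Hence a_4 = 2/pi**2.

2/pi**2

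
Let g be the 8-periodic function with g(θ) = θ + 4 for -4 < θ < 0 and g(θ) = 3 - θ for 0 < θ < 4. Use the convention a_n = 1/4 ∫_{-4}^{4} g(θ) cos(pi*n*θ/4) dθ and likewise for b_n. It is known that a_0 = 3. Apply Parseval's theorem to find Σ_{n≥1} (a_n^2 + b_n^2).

19/6

Parseval: a_0^2/2 + Σ_{n≥1} (a_n^2+b_n^2) = 1/4 ∫_{-4}^{4} g(θ)^2 dθ = 23/3.
Subtract a_0^2/2 = 9/2: Σ (a_n^2+b_n^2) = 19/6.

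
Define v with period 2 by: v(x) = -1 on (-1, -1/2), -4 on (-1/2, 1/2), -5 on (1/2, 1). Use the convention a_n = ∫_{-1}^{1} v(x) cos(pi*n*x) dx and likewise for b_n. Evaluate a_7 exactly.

a_7 = ∫_{-1}^{1} v(x) cos(7*pi*x) dx.
Split the integral at the breakpoints.
Directly, an antiderivative of (-1) cos(7*pi*x) is -sin(7*pi*x)/(7*pi); evaluating from -1 to -1/2: ∫_{-1}^{-1/2} (-1) cos(7*pi*x) dx = (-1/(7*pi)) - (0) = -1/(7*pi).
Directly, an antiderivative of (-4) cos(7*pi*x) is -4*sin(7*pi*x)/(7*pi); evaluating from -1/2 to 1/2: ∫_{-1/2}^{1/2} (-4) cos(7*pi*x) dx = (4/(7*pi)) - (-4/(7*pi)) = 8/(7*pi).
Directly, an antiderivative of (-5) cos(7*pi*x) is -5*sin(7*pi*x)/(7*pi); evaluating from 1/2 to 1: ∫_{1/2}^{1} (-5) cos(7*pi*x) dx = (0) - (5/(7*pi)) = -5/(7*pi).
Summing the pieces gives a_7 = 2/(7*pi).

2/(7*pi)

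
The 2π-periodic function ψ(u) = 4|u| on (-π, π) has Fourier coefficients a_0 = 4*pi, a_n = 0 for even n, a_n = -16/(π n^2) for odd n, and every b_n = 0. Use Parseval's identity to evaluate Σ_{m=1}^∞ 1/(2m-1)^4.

pi**4/96

Parseval: a_0^2/2 + Σ a_n^2 = (1/π) ∫_{-π}^{π} ψ(u)^2 du = 32*pi**2/3.
Subtract a_0^2/2 = 8*pi**2: Σ a_n^2 = 8*pi**2/3.
Only odd n contribute, with a_n^2 = 256/(π^2 n^4), so Σ_{m≥1} 1/(2m-1)^4 = π^2·(8*pi**2/3)/256 = pi**4/96.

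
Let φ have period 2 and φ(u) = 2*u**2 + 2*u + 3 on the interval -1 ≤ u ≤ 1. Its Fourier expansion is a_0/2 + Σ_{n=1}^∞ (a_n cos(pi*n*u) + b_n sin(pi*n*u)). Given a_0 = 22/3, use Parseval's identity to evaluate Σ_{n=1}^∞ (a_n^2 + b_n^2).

Parseval: a_0^2/2 + Σ_{n≥1} (a_n^2+b_n^2) = ∫_{-1}^{1} φ(u)^2 du = 454/15.
Subtract a_0^2/2 = 242/9: Σ (a_n^2+b_n^2) = 152/45.

152/45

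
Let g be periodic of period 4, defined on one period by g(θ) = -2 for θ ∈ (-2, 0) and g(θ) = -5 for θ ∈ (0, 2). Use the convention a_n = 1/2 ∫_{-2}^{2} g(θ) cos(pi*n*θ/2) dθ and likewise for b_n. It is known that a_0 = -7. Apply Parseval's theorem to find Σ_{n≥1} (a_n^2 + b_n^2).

Parseval: a_0^2/2 + Σ_{n≥1} (a_n^2+b_n^2) = 1/2 ∫_{-2}^{2} g(θ)^2 dθ = 29.
Subtract a_0^2/2 = 49/2: Σ (a_n^2+b_n^2) = 9/2.

9/2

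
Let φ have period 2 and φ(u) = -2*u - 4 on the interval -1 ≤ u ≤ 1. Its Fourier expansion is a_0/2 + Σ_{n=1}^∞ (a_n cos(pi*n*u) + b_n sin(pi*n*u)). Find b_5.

b_5 = ∫_{-1}^{1} φ(u) sin(5*pi*u) du.
Integrating by parts (boundary term plus one more integral), an antiderivative of (-2*u - 4) sin(5*pi*u) is 2*u*cos(5*pi*u)/(5*pi) - 2*sin(5*pi*u)/(25*pi**2) + 4*cos(5*pi*u)/(5*pi); evaluating from -1 to 1: ∫_{-1}^{1} (-2*u - 4) sin(5*pi*u) du = (-6/(5*pi)) - (-2/(5*pi)) = -4/(5*pi).
Hence b_5 = -4/(5*pi).

-4/(5*pi)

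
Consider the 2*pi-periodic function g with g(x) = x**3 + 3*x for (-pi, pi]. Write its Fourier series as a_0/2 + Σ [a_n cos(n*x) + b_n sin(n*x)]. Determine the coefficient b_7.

282/343 + 2*pi**2/7

b_7 = 1/pi ∫_{-pi}^{pi} g(x) sin(7*x) dx.
g is odd and sin(7*x) is odd, so the integrand is even and b_7 = 2/pi ∫_0^{pi} g(x) sin(7*x) dx.
Integrating by parts three times (tabular method), an antiderivative of (x**3 + 3*x) sin(7*x) is -x**3*cos(7*x)/7 + 3*x**2*sin(7*x)/49 - 141*x*cos(7*x)/343 + 141*sin(7*x)/2401; evaluating from 0 to pi: ∫_{0}^{pi} (x**3 + 3*x) sin(7*x) dx = (pi*(141 + 49*pi**2)/343) - (0) = pi*(141 + 49*pi**2)/343.
Hence b_7 = (2/pi)·(pi*(141 + 49*pi**2)/343) = 282/343 + 2*pi**2/7.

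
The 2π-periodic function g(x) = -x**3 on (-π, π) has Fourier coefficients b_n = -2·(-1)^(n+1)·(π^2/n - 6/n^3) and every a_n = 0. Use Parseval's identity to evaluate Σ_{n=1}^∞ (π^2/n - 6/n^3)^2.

Parseval: Σ b_n^2 = (1/π) ∫_{-π}^{π} g(x)^2 dx = 2*pi**6/7.
b_n^2 = 4·(π^2/n - 6/n^3)^2, so the sum equals (2*pi**6/7)/4 = pi**6/14.

pi**6/14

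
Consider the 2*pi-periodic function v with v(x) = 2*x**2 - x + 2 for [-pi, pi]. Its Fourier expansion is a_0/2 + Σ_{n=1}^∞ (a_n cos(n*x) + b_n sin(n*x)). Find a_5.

-8/25

a_5 = 1/pi ∫_{-pi}^{pi} v(x) cos(5*x) dx.
Integrating by parts twice (tabular method), an antiderivative of (2*x**2 - x + 2) cos(5*x) is 2*x**2*sin(5*x)/5 - x*sin(5*x)/5 + 4*x*cos(5*x)/25 + 46*sin(5*x)/125 - cos(5*x)/25; evaluating from -pi to pi: ∫_{-pi}^{pi} (2*x**2 - x + 2) cos(5*x) dx = (1/25 - 4*pi/25) - (1/25 + 4*pi/25) = -8*pi/25.
Hence a_5 = (1/pi)·(-8*pi/25) = -8/25.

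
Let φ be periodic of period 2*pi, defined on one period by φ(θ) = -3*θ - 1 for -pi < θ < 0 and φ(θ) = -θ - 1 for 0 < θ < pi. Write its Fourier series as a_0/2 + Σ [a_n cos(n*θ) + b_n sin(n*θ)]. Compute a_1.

-4/pi

a_1 = 1/pi ∫_{-pi}^{pi} φ(θ) cos(θ) dθ.
Split the integral at the breakpoints.
Integrating by parts (boundary term plus one more integral), an antiderivative of (-3*θ - 1) cos(θ) is -3*θ*sin(θ) - sin(θ) - 3*cos(θ); evaluating from -pi to 0: ∫_{-pi}^{0} (-3*θ - 1) cos(θ) dθ = (-3) - (3) = -6.
Integrating by parts (boundary term plus one more integral), an antiderivative of (-θ - 1) cos(θ) is -θ*sin(θ) - sin(θ) - cos(θ); evaluating from 0 to pi: ∫_{0}^{pi} (-θ - 1) cos(θ) dθ = (1) - (-1) = 2.
Summing the pieces and multiplying by (1/pi) gives a_1 = -4/pi.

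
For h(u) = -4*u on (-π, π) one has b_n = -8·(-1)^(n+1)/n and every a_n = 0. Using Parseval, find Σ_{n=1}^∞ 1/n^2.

pi**2/6

Parseval: Σ b_n^2 = (1/π) ∫_{-π}^{π} h(u)^2 du = 32*pi**2/3.
Σ b_n^2 = Σ 64/n^2, so Σ 1/n^2 = (32*pi**2/3)/64 = pi**2/6.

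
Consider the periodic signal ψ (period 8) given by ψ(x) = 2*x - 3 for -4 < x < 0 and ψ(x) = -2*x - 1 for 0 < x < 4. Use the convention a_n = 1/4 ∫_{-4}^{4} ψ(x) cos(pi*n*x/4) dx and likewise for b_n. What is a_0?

a_0 = 1/4 ∫_{-4}^{4} ψ(x) dx = 1/4 · (-48) = -12.

-12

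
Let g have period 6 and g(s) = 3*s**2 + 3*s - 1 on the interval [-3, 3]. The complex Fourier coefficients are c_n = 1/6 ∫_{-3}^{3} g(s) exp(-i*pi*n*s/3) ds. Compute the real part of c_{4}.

Since g is real-valued, Re(c_{4}) = 1/6 ∫_{-3}^{3} g(s) cos(4*pi*s/3) ds = a_{4}/2.
Integrating by parts twice (tabular method), an antiderivative of (3*s**2 + 3*s - 1) cos(4*pi*s/3) is 9*s**2*sin(4*pi*s/3)/(4*pi) + 9*s*sin(4*pi*s/3)/(4*pi) + 27*s*cos(4*pi*s/3)/(8*pi**2) - 3*sin(4*pi*s/3)/(4*pi) - 81*sin(4*pi*s/3)/(32*pi**3) + 27*cos(4*pi*s/3)/(16*pi**2); evaluating from -3 to 3: ∫_{-3}^{3} (3*s**2 + 3*s - 1) cos(4*pi*s/3) ds = (189/(16*pi**2)) - (-135/(16*pi**2)) = 81/(4*pi**2).
Hence Re(c_{4}) = (1/6)·(81/(4*pi**2)) = 27/(8*pi**2).

27/(8*pi**2)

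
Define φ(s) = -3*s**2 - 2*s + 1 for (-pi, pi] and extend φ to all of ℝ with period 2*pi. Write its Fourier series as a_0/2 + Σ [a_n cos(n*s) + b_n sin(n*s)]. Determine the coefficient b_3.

-4/3

b_3 = 1/pi ∫_{-pi}^{pi} φ(s) sin(3*s) ds.
Integrating by parts twice (tabular method), an antiderivative of (-3*s**2 - 2*s + 1) sin(3*s) is s**2*cos(3*s) - 2*s*sin(3*s)/3 + 2*s*cos(3*s)/3 - 2*sin(3*s)/9 - 5*cos(3*s)/9; evaluating from -pi to pi: ∫_{-pi}^{pi} (-3*s**2 - 2*s + 1) sin(3*s) ds = (-pi**2 - 2*pi/3 + 5/9) - (-pi**2 + 5/9 + 2*pi/3) = -4*pi/3.
Hence b_3 = (1/pi)·(-4*pi/3) = -4/3.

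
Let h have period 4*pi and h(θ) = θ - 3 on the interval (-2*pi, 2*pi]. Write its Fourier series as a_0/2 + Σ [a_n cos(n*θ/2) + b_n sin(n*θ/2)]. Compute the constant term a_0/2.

a_0 = (1/(2*pi)) ∫_{-2*pi}^{2*pi} h(θ) dθ = (1/(2*pi)) · (-12*pi) = -6.
So the constant term a_0/2 = -3.

-3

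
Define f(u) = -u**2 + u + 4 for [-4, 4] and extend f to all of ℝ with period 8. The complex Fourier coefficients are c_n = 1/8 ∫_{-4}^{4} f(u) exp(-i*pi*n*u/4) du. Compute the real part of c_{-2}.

Since f is real-valued, Re(c_{-2}) = 1/8 ∫_{-4}^{4} f(u) cos(-pi*u/2) du = a_{2}/2.
Integrating by parts twice (tabular method), an antiderivative of (-u**2 + u + 4) cos(-pi*u/2) is -2*u**2*sin(pi*u/2)/pi + 2*u*sin(pi*u/2)/pi - 8*u*cos(pi*u/2)/pi**2 + 16*sin(pi*u/2)/pi**3 + 8*sin(pi*u/2)/pi + 4*cos(pi*u/2)/pi**2; evaluating from -4 to 4: ∫_{-4}^{4} (-u**2 + u + 4) cos(-pi*u/2) du = (-28/pi**2) - (36/pi**2) = -64/pi**2.
Hence Re(c_{-2}) = (1/8)·(-64/pi**2) = -8/pi**2.

-8/pi**2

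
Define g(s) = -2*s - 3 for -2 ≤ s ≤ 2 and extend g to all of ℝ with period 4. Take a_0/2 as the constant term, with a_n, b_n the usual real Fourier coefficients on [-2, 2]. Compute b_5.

b_5 = 1/2 ∫_{-2}^{2} g(s) sin(5*pi*s/2) ds.
Integrating by parts (boundary term plus one more integral), an antiderivative of (-2*s - 3) sin(5*pi*s/2) is 4*s*cos(5*pi*s/2)/(5*pi) - 8*sin(5*pi*s/2)/(25*pi**2) + 6*cos(5*pi*s/2)/(5*pi); evaluating from -2 to 2: ∫_{-2}^{2} (-2*s - 3) sin(5*pi*s/2) ds = (-14/(5*pi)) - (2/(5*pi)) = -16/(5*pi).
Hence b_5 = (1/2)·(-16/(5*pi)) = -8/(5*pi).

-8/(5*pi)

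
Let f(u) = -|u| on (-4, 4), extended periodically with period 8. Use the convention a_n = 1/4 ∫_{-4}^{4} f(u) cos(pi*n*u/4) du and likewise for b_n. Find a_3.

a_3 = 1/4 ∫_{-4}^{4} f(u) cos(3*pi*u/4) du.
f is even and cos(3*pi*u/4) is even, so the integrand is even and a_3 = 1/2 ∫_0^{4} f(u) cos(3*pi*u/4) du.
Integrating by parts (boundary term plus one more integral), an antiderivative of (-u) cos(3*pi*u/4) is -4*u*sin(3*pi*u/4)/(3*pi) - 16*cos(3*pi*u/4)/(9*pi**2); evaluating from 0 to 4: ∫_{0}^{4} (-u) cos(3*pi*u/4) du = (16/(9*pi**2)) - (-16/(9*pi**2)) = 32/(9*pi**2).
Hence a_3 = (1/2)·(32/(9*pi**2)) = 16/(9*pi**2).

16/(9*pi**2)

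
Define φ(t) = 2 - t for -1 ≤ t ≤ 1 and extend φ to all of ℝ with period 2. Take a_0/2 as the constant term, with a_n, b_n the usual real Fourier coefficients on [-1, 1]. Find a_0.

a_0 = ∫_{-1}^{1} φ(t) dt = 4.

4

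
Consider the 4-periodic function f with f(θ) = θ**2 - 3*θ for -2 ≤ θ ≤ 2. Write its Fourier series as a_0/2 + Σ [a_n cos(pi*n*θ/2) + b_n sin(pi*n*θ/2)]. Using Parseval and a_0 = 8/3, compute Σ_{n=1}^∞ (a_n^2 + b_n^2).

Parseval: a_0^2/2 + Σ_{n≥1} (a_n^2+b_n^2) = 1/2 ∫_{-2}^{2} f(θ)^2 dθ = 152/5.
Subtract a_0^2/2 = 32/9: Σ (a_n^2+b_n^2) = 1208/45.

1208/45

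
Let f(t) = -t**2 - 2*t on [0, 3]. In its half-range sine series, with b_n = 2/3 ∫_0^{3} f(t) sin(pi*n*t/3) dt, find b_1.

-30/pi + 72/pi**3

b_1 = 2/3 ∫_0^{3} (-t**2 - 2*t) sin(pi*t/3) dt.
Integrating by parts twice (tabular method), an antiderivative of (-t**2 - 2*t) sin(pi*t/3) is 3*t**2*cos(pi*t/3)/pi - 18*t*sin(pi*t/3)/pi**2 + 6*t*cos(pi*t/3)/pi - 18*sin(pi*t/3)/pi**2 - 54*cos(pi*t/3)/pi**3; evaluating from 0 to 3: ∫_{0}^{3} (-t**2 - 2*t) sin(pi*t/3) dt = (-45/pi + 54/pi**3) - (-54/pi**3) = -45/pi + 108/pi**3.
Hence b_1 = (2/3)·(-45/pi + 108/pi**3) = -30/pi + 72/pi**3.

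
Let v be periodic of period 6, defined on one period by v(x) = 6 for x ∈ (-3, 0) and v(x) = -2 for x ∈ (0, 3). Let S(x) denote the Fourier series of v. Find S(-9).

x = -9 differs from x = 3 by -2 full period(s), and the series is 6-periodic.
At x = 3 the one-sided limits are v(3^-) = -2 and v(3^+) = 6.
By Dirichlet's theorem the series converges to their average, [(-2) + (6)]/2 = 2.

2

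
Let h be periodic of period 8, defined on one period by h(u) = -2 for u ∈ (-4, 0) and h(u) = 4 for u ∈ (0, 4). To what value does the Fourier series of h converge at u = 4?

1

u = 4 differs from u = -4 by 1 full period(s), and the series is 8-periodic.
At u = -4 the one-sided limits are h(-4^-) = 4 and h(-4^+) = -2.
By Dirichlet's theorem the series converges to their average, [(4) + (-2)]/2 = 1.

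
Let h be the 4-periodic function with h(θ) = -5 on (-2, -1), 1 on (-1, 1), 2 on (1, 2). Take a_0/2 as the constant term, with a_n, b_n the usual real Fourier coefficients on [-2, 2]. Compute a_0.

a_0 = 1/2 ∫_{-2}^{2} h(θ) dθ = 1/2 · (-1) = -1/2.

-1/2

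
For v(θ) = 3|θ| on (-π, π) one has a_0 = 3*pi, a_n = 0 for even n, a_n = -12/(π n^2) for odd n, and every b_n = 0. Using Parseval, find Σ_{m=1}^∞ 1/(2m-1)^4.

Parseval: a_0^2/2 + Σ a_n^2 = (1/π) ∫_{-π}^{π} v(θ)^2 dθ = 6*pi**2.
Subtract a_0^2/2 = 9*pi**2/2: Σ a_n^2 = 3*pi**2/2.
Only odd n contribute, with a_n^2 = 144/(π^2 n^4), so Σ_{m≥1} 1/(2m-1)^4 = π^2·(3*pi**2/2)/144 = pi**4/96.

pi**4/96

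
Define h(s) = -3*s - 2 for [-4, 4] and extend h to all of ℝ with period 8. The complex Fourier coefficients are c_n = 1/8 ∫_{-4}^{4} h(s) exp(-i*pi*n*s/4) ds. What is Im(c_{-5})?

Since h is real-valued, Im(c_{-5}) = -1/8 ∫_{-4}^{4} h(s) sin(-5*pi*s/4) ds = b_{5}/2.
Integrating by parts (boundary term plus one more integral), an antiderivative of (-3*s - 2) sin(-5*pi*s/4) is -12*s*cos(5*pi*s/4)/(5*pi) + 48*sin(5*pi*s/4)/(25*pi**2) - 8*cos(5*pi*s/4)/(5*pi); evaluating from -4 to 4: ∫_{-4}^{4} (-3*s - 2) sin(-5*pi*s/4) ds = (56/(5*pi)) - (-8/pi) = 96/(5*pi).
Hence Im(c_{-5}) = (-1/8)·(96/(5*pi)) = -12/(5*pi).

-12/(5*pi)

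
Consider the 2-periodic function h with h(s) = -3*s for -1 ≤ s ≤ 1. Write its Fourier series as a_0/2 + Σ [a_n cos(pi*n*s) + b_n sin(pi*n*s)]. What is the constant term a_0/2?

0

a_0 = ∫_{-1}^{1} h(s) ds = 0.
So the constant term a_0/2 = 0.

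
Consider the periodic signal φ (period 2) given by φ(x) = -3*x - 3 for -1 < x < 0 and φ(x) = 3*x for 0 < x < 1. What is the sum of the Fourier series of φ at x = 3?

x = 3 differs from x = 1 by 1 full period(s), and the series is 2-periodic.
At x = 1 the one-sided limits are φ(1^-) = 3 and φ(1^+) = 0.
By Dirichlet's theorem the series converges to their average, [(3) + (0)]/2 = 3/2.

3/2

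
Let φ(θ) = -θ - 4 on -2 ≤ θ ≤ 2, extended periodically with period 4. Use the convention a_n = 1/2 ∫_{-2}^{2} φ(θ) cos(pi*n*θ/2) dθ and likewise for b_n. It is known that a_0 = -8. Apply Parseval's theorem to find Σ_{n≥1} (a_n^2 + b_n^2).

Parseval: a_0^2/2 + Σ_{n≥1} (a_n^2+b_n^2) = 1/2 ∫_{-2}^{2} φ(θ)^2 dθ = 104/3.
Subtract a_0^2/2 = 32: Σ (a_n^2+b_n^2) = 8/3.

8/3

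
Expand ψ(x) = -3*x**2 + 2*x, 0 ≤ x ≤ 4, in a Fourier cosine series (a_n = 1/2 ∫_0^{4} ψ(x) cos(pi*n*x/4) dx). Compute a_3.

160/(9*pi**2)

a_3 = 1/2 ∫_0^{4} (-3*x**2 + 2*x) cos(3*pi*x/4) dx.
Integrating by parts twice (tabular method), an antiderivative of (-3*x**2 + 2*x) cos(3*pi*x/4) is -4*x**2*sin(3*pi*x/4)/pi + 8*x*sin(3*pi*x/4)/(3*pi) - 32*x*cos(3*pi*x/4)/(3*pi**2) + 128*sin(3*pi*x/4)/(9*pi**3) + 32*cos(3*pi*x/4)/(9*pi**2); evaluating from 0 to 4: ∫_{0}^{4} (-3*x**2 + 2*x) cos(3*pi*x/4) dx = (352/(9*pi**2)) - (32/(9*pi**2)) = 320/(9*pi**2).
Hence a_3 = (1/2)·(320/(9*pi**2)) = 160/(9*pi**2).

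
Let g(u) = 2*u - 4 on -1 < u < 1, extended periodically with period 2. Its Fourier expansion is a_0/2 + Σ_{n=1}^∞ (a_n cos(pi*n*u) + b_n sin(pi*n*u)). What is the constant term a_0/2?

a_0 = ∫_{-1}^{1} g(u) du = -8.
So the constant term a_0/2 = -4.

-4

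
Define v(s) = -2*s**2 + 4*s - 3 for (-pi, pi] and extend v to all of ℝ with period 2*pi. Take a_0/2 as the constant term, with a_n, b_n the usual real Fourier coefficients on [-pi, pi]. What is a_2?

-2

a_2 = 1/pi ∫_{-pi}^{pi} v(s) cos(2*s) ds.
Integrating by parts twice (tabular method), an antiderivative of (-2*s**2 + 4*s - 3) cos(2*s) is -s**2*sin(2*s) + 2*s*sin(2*s) - s*cos(2*s) - sin(2*s) + cos(2*s); evaluating from -pi to pi: ∫_{-pi}^{pi} (-2*s**2 + 4*s - 3) cos(2*s) ds = (1 - pi) - (1 + pi) = -2*pi.
Hence a_2 = (1/pi)·(-2*pi) = -2.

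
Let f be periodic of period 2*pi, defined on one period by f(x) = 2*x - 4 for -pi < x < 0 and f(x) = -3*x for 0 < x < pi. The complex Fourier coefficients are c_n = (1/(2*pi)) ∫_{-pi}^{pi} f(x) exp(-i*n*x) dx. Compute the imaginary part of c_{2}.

Since f is real-valued, Im(c_{2}) = -(1/(2*pi)) ∫_{-pi}^{pi} f(x) sin(2*x) dx = -b_{2}/2.
Split the integral at the breakpoints.
Integrating by parts (boundary term plus one more integral), an antiderivative of (2*x - 4) sin(2*x) is -x*cos(2*x) + sin(2*x)/2 + 2*cos(2*x); evaluating from -pi to 0: ∫_{-pi}^{0} (2*x - 4) sin(2*x) dx = (2) - (2 + pi) = -pi.
Integrating by parts (boundary term plus one more integral), an antiderivative of (-3*x) sin(2*x) is 3*x*cos(2*x)/2 - 3*sin(2*x)/4; evaluating from 0 to pi: ∫_{0}^{pi} (-3*x) sin(2*x) dx = (3*pi/2) - (0) = 3*pi/2.
So ∫_{-pi}^{pi} f(x) sin(2*x) dx = pi/2.
Hence Im(c_{2}) = (-1/(2*pi))·(pi/2) = -1/4.

-1/4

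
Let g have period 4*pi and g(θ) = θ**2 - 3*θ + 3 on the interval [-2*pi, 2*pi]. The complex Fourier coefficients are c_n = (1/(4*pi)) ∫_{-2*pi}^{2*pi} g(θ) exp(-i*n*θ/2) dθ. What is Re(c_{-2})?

Since g is real-valued, Re(c_{-2}) = (1/(4*pi)) ∫_{-2*pi}^{2*pi} g(θ) cos(-θ) dθ = a_{2}/2.
Integrating by parts twice (tabular method), an antiderivative of (θ**2 - 3*θ + 3) cos(-θ) is θ**2*sin(θ) - 3*θ*sin(θ) + 2*θ*cos(θ) + sin(θ) - 3*cos(θ); evaluating from -2*pi to 2*pi: ∫_{-2*pi}^{2*pi} (θ**2 - 3*θ + 3) cos(-θ) dθ = (-3 + 4*pi) - (-4*pi - 3) = 8*pi.
Hence Re(c_{-2}) = (1/(4*pi))·(8*pi) = 2.

2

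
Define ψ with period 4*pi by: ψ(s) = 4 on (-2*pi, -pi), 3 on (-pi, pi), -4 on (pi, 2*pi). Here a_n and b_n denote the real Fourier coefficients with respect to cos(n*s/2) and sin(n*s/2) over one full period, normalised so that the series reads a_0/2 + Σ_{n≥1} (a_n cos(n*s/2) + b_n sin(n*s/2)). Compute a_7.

a_7 = (1/(2*pi)) ∫_{-2*pi}^{2*pi} ψ(s) cos(7*s/2) ds.
Split the integral at the breakpoints.
Directly, an antiderivative of (4) cos(7*s/2) is 8*sin(7*s/2)/7; evaluating from -2*pi to -pi: ∫_{-2*pi}^{-pi} (4) cos(7*s/2) ds = (8/7) - (0) = 8/7.
Directly, an antiderivative of (3) cos(7*s/2) is 6*sin(7*s/2)/7; evaluating from -pi to pi: ∫_{-pi}^{pi} (3) cos(7*s/2) ds = (-6/7) - (6/7) = -12/7.
Directly, an antiderivative of (-4) cos(7*s/2) is -8*sin(7*s/2)/7; evaluating from pi to 2*pi: ∫_{pi}^{2*pi} (-4) cos(7*s/2) ds = (0) - (8/7) = -8/7.
Summing the pieces and multiplying by (1/(2*pi)) gives a_7 = -6/(7*pi).

-6/(7*pi)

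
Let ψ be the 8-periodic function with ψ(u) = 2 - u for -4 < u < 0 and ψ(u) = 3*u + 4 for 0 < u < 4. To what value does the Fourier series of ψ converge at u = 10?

10

u = 10 differs from u = 2 by 1 full period(s), and the series is 8-periodic.
ψ is continuous at u = 2 with value 10, so the series converges to 10 there.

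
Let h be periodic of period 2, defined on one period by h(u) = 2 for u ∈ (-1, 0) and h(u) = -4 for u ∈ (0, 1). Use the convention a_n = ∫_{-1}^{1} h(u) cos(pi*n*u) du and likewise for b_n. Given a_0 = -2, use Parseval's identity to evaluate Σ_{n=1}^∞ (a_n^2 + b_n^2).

18

Parseval: a_0^2/2 + Σ_{n≥1} (a_n^2+b_n^2) = ∫_{-1}^{1} h(u)^2 du = 20.
Subtract a_0^2/2 = 2: Σ (a_n^2+b_n^2) = 18.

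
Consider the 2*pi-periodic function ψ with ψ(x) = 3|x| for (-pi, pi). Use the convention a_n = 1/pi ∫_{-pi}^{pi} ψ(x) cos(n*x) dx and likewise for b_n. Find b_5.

b_5 = 1/pi ∫_{-pi}^{pi} ψ(x) sin(5*x) dx.
ψ is even and sin(5*x) is odd, so the integrand is odd over a symmetric interval and the integral vanishes.

0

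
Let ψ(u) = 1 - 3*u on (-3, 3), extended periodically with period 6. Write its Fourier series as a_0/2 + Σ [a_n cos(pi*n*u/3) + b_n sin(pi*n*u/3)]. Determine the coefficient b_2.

b_2 = 1/3 ∫_{-3}^{3} ψ(u) sin(2*pi*u/3) du.
Integrating by parts (boundary term plus one more integral), an antiderivative of (1 - 3*u) sin(2*pi*u/3) is 9*u*cos(2*pi*u/3)/(2*pi) - 27*sin(2*pi*u/3)/(4*pi**2) - 3*cos(2*pi*u/3)/(2*pi); evaluating from -3 to 3: ∫_{-3}^{3} (1 - 3*u) sin(2*pi*u/3) du = (12/pi) - (-15/pi) = 27/pi.
Hence b_2 = (1/3)·(27/pi) = 9/pi.

9/pi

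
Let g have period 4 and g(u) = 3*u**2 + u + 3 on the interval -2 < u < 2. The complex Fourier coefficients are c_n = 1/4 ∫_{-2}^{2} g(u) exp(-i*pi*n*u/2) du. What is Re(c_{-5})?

Since g is real-valued, Re(c_{-5}) = 1/4 ∫_{-2}^{2} g(u) cos(-5*pi*u/2) du = a_{5}/2.
Integrating by parts twice (tabular method), an antiderivative of (3*u**2 + u + 3) cos(-5*pi*u/2) is 6*u**2*sin(5*pi*u/2)/(5*pi) + 2*u*sin(5*pi*u/2)/(5*pi) + 24*u*cos(5*pi*u/2)/(25*pi**2) - 48*sin(5*pi*u/2)/(125*pi**3) + 6*sin(5*pi*u/2)/(5*pi) + 4*cos(5*pi*u/2)/(25*pi**2); evaluating from -2 to 2: ∫_{-2}^{2} (3*u**2 + u + 3) cos(-5*pi*u/2) du = (-52/(25*pi**2)) - (44/(25*pi**2)) = -96/(25*pi**2).
Hence Re(c_{-5}) = (1/4)·(-96/(25*pi**2)) = -24/(25*pi**2).

-24/(25*pi**2)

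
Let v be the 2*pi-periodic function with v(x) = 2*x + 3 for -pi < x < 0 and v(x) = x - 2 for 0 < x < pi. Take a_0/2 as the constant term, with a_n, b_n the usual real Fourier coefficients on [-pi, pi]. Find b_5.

b_5 = 1/pi ∫_{-pi}^{pi} v(x) sin(5*x) dx.
Split the integral at the breakpoints.
Integrating by parts (boundary term plus one more integral), an antiderivative of (2*x + 3) sin(5*x) is -2*x*cos(5*x)/5 + 2*sin(5*x)/25 - 3*cos(5*x)/5; evaluating from -pi to 0: ∫_{-pi}^{0} (2*x + 3) sin(5*x) dx = (-3/5) - (3/5 - 2*pi/5) = -6/5 + 2*pi/5.
Integrating by parts (boundary term plus one more integral), an antiderivative of (x - 2) sin(5*x) is -x*cos(5*x)/5 + sin(5*x)/25 + 2*cos(5*x)/5; evaluating from 0 to pi: ∫_{0}^{pi} (x - 2) sin(5*x) dx = (-2/5 + pi/5) - (2/5) = -4/5 + pi/5.
Summing the pieces and multiplying by (1/pi) gives b_5 = 3/5 - 2/pi.

3/5 - 2/pi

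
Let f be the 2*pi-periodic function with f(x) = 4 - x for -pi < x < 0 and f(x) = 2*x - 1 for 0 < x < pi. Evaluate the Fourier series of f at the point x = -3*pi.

3/2 + 3*pi/2

x = -3*pi differs from x = pi by -2 full period(s), and the series is 2*pi-periodic.
At x = pi the one-sided limits are f(pi^-) = -1 + 2*pi and f(pi^+) = pi + 4.
By Dirichlet's theorem the series converges to their average, [(-1 + 2*pi) + (pi + 4)]/2 = 3/2 + 3*pi/2.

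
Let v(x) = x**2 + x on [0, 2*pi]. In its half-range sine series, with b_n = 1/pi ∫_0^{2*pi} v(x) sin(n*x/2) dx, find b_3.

b_3 = 1/pi ∫_0^{2*pi} (x**2 + x) sin(3*x/2) dx.
Integrating by parts twice (tabular method), an antiderivative of (x**2 + x) sin(3*x/2) is -2*x**2*cos(3*x/2)/3 + 8*x*sin(3*x/2)/9 - 2*x*cos(3*x/2)/3 + 4*sin(3*x/2)/9 + 16*cos(3*x/2)/27; evaluating from 0 to 2*pi: ∫_{0}^{2*pi} (x**2 + x) sin(3*x/2) dx = (-16/27 + 4*pi/3 + 8*pi**2/3) - (16/27) = -32/27 + 4*pi/3 + 8*pi**2/3.
Hence b_3 = (1/pi)·(-32/27 + 4*pi/3 + 8*pi**2/3) = 4*(-8 + 9*pi + 18*pi**2)/(27*pi).

4*(-8 + 9*pi + 18*pi**2)/(27*pi)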